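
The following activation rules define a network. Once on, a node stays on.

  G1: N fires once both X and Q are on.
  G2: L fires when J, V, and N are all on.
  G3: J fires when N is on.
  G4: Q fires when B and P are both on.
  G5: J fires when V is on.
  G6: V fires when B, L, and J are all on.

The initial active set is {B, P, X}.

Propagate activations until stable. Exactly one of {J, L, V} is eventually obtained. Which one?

J

G4: B and P on → Q on.
X and Q are on, so N fires (G1).
G3: N on → J on.
V would need B, L, and J (G6), but L never turns on. L would need J, V, and N (G2), but V never turns on.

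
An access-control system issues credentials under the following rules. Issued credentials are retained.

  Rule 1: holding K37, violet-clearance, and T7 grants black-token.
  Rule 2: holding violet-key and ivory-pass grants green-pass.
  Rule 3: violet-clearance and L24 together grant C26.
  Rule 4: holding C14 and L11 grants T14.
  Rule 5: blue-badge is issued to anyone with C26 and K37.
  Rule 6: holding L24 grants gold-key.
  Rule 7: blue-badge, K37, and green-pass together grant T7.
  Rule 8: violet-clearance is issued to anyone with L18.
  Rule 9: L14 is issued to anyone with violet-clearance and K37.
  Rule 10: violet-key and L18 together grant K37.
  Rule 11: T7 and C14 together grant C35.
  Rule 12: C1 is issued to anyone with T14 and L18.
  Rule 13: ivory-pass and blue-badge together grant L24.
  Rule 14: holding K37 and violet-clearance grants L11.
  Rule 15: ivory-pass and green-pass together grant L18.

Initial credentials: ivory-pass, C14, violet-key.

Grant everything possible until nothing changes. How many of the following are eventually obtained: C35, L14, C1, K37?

3

Holding violet-key and ivory-pass grants green-pass (Rule 2).
Holding ivory-pass and green-pass grants L18 (Rule 15).
Holding violet-key and L18 grants K37 (Rule 10).
Holding L18 grants violet-clearance (Rule 8).
Holding violet-clearance and K37 grants L14 (Rule 9).
Holding K37 and violet-clearance grants L11 (Rule 14).
Holding C14 and L11 grants T14 (Rule 4).
Holding T14 and L18 grants C1 (Rule 12).
C35 would need T7 and C14 (Rule 11), but T7 is never granted.
L14: reached.
C1: reached.
K37: reached.
Reached: L14, C1, and K37 — 3 of the 4.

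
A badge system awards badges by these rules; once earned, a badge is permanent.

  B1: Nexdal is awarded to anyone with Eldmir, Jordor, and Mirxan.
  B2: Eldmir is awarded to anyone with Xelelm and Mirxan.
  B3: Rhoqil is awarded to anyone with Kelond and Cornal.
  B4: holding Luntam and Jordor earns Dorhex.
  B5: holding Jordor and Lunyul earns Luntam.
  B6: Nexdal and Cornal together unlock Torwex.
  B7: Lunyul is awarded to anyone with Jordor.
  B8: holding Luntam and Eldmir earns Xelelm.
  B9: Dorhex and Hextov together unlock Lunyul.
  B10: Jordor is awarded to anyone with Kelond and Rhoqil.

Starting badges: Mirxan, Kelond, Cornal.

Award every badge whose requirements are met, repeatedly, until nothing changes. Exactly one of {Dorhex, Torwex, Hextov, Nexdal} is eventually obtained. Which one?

Dorhex

With Kelond and Cornal, Rhoqil is earned (B3).
With Kelond and Rhoqil, Jordor is earned (B10).
With Jordor, Lunyul is earned (B7).
With Jordor and Lunyul, Luntam is earned (B5).
With Luntam and Jordor, Dorhex is earned (B4).
Torwex would need Nexdal and Cornal (B6), but Nexdal is never earned. No rule produces Hextov, and it is not given. Nexdal would need Eldmir, Jordor, and Mirxan (B1), but Eldmir is never earned.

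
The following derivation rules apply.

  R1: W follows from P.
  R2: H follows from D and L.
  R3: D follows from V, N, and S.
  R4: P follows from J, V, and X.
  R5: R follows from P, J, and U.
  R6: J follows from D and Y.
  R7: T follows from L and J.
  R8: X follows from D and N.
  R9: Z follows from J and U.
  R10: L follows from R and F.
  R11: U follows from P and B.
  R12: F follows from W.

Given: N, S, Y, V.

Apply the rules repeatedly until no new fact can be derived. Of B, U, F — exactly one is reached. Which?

From V, N, and S, R3 gives D.
D and Y hold, so J follows (R6).
From D and N, R8 gives X.
From J, V, and X, R4 gives P.
P holds, so W follows (R1).
W holds, so F follows (R12).
No rule produces B, and it is not given. U would need P and B (R11), but B is never established.

F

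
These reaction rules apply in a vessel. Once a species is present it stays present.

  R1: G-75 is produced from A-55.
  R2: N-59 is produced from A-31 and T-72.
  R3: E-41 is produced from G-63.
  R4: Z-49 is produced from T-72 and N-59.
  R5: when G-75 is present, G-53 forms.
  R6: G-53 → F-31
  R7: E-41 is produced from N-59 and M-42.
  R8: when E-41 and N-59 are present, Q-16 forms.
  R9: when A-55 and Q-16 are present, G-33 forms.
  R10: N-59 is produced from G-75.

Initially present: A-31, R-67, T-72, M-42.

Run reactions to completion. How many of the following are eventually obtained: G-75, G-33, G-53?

0

G-75 would need A-55 (R1), but A-55 never forms.
G-33 would need A-55 and Q-16 (R9), but A-55 never forms.
G-53 would need G-75 (R5), but G-75 never forms.
None of the 3 are reached.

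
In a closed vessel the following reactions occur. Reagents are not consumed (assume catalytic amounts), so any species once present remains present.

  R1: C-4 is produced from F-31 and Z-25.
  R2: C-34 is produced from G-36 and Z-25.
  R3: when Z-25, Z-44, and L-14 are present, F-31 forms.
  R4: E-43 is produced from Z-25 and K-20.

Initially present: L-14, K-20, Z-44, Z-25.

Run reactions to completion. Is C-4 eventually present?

Yes

Z-25, Z-44, and L-14 present → F-31 forms (R3).
F-31 and Z-25 present → C-4 forms (R1).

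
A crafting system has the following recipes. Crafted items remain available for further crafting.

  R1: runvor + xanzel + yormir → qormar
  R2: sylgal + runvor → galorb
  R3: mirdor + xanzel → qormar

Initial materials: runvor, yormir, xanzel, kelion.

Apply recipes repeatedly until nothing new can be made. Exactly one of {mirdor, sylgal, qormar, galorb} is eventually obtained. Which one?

qormar

Using R1, runvor, xanzel, and yormir make qormar.
galorb would need sylgal and runvor (R2), but sylgal is never obtained. No rule produces mirdor, and it is not given. No rule produces sylgal, and it is not given.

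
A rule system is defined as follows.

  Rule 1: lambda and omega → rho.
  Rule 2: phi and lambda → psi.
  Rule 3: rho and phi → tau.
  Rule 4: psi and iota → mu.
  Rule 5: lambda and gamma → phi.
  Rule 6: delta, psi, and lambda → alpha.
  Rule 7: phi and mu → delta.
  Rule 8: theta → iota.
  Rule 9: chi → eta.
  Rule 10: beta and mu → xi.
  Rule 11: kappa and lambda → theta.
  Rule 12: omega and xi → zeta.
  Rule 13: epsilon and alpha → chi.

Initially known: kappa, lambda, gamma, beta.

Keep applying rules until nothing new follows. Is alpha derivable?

Yes

kappa and lambda hold, so theta follows (Rule 11).
From lambda and gamma, Rule 5 gives phi.
From phi and lambda, Rule 2 gives psi.
theta holds, so iota follows (Rule 8).
psi and iota hold, so mu follows (Rule 4).
phi and mu hold, so delta follows (Rule 7).
From delta, psi, and lambda, Rule 6 gives alpha.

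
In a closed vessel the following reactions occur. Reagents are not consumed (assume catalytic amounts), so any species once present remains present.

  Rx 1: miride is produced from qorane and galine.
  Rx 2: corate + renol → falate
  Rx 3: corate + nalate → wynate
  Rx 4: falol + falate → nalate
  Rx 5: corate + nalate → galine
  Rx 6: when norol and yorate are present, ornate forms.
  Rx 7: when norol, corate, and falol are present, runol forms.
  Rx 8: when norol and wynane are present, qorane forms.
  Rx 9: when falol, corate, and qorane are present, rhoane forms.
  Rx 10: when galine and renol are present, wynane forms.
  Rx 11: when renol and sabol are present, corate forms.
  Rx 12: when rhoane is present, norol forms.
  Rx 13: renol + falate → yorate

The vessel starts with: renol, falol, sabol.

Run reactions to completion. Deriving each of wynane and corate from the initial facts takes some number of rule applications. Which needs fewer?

corate

corate: renol and sabol present → corate forms (Rx 11). [1 rule application]
wynane: renol and sabol present → corate forms (Rx 11). corate and renol present → falate forms (Rx 2). falol and falate present → nalate forms (Rx 4). corate and nalate present → galine forms (Rx 5). galine and renol present → wynane forms (Rx 10). [5 rule applications]
corate needs fewer.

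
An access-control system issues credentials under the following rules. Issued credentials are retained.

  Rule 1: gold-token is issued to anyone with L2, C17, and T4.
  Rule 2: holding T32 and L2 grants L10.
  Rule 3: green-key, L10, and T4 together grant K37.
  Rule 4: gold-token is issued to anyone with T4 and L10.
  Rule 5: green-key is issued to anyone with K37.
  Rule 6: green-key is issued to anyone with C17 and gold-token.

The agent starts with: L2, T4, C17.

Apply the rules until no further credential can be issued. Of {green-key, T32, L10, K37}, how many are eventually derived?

Holding L2, C17, and T4 grants gold-token (Rule 1).
Holding C17 and gold-token grants green-key (Rule 6).
green-key: reached.
No rule produces T32, and it is not given.
L10 would need T32 and L2 (Rule 2), but T32 is never granted.
K37 would need green-key, L10, and T4 (Rule 3), but L10 is never granted.
Reached: green-key — 1 of the 4.

1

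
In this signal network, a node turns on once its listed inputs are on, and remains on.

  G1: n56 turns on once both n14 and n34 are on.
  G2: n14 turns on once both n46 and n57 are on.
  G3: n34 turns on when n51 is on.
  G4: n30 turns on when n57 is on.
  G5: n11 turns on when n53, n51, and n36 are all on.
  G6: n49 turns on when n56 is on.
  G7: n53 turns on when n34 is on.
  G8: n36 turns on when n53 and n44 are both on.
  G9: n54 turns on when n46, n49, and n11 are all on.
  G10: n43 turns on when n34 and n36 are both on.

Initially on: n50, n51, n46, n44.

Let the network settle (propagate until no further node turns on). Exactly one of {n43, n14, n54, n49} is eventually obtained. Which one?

n43

n51 is on, so n34 turns on (G3).
G7: n34 on → n53 on.
n53 and n44 are on, so n36 turns on (G8).
G10: n34 and n36 on → n43 on.
n54 would need n46, n49, and n11 (G9), but n49 never turns on. n14 would need n46 and n57 (G2), but n57 never turns on. n49 would need n56 (G6), but n56 never turns on.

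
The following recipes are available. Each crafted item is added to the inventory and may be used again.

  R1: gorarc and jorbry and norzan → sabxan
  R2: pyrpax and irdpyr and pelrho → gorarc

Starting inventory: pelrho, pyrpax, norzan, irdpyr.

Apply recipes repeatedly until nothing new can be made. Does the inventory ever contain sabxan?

sabxan would need gorarc, jorbry, and norzan (R1), but jorbry is never obtained.

No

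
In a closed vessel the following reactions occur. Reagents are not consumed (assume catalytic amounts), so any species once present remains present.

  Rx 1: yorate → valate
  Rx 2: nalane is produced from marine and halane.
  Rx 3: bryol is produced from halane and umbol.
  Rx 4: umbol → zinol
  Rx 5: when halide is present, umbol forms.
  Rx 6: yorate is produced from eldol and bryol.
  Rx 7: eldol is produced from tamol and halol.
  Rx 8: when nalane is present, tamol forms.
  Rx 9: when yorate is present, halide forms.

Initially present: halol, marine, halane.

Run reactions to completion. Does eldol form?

Yes

marine and halane present → nalane forms (Rx 2).
nalane present → tamol forms (Rx 8).
tamol and halol present → eldol forms (Rx 7).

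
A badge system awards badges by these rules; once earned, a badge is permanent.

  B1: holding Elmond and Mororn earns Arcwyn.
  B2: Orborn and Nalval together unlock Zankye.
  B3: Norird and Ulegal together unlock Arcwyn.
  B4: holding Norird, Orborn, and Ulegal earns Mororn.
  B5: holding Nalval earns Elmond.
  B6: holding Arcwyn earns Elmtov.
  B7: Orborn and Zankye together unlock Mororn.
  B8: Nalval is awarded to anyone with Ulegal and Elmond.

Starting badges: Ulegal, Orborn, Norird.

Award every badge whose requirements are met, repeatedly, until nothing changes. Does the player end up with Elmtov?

With Norird and Ulegal, Arcwyn is earned (B3).
With Arcwyn, Elmtov is earned (B6).

Yes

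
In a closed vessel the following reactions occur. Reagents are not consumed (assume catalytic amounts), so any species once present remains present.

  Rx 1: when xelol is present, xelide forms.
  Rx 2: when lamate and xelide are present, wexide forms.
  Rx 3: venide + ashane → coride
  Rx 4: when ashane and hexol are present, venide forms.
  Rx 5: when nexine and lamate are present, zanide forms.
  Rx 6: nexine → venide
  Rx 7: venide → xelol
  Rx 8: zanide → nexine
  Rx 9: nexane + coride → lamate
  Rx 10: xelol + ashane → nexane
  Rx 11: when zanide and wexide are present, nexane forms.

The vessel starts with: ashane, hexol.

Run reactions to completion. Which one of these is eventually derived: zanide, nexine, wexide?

ashane and hexol present → venide forms (Rx 4).
venide and ashane present → coride forms (Rx 3).
venide present → xelol forms (Rx 7).
xelol present → xelide forms (Rx 1).
xelol and ashane present → nexane forms (Rx 10).
nexane and coride present → lamate forms (Rx 9).
lamate and xelide present → wexide forms (Rx 2).
zanide would need nexine and lamate (Rx 5), but nexine never forms. nexine would need zanide (Rx 8), but zanide never forms.

wexide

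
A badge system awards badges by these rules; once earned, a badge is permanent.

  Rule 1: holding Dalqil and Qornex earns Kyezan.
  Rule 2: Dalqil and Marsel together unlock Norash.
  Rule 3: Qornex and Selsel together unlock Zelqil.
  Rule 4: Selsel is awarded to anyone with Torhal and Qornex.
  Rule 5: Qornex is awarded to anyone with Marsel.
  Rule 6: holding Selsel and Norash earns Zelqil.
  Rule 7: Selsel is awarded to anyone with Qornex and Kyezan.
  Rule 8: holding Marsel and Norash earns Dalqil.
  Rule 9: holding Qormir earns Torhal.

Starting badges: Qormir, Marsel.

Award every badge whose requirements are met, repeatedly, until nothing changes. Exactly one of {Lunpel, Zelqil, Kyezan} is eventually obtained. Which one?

With Marsel, Qornex is earned (Rule 5).
With Qormir, Torhal is earned (Rule 9).
With Torhal and Qornex, Selsel is earned (Rule 4).
With Qornex and Selsel, Zelqil is earned (Rule 3).
Kyezan would need Dalqil and Qornex (Rule 1), but Dalqil is never earned. No rule produces Lunpel, and it is not given.

Zelqil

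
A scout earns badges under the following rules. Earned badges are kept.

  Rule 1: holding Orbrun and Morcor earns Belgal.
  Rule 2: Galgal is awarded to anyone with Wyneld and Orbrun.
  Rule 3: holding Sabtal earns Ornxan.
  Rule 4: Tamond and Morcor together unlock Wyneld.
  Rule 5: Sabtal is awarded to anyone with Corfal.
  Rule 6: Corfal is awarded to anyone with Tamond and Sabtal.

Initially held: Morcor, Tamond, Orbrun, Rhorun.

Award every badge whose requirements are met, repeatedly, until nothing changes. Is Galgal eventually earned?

With Tamond and Morcor, Wyneld is earned (Rule 4).
With Wyneld and Orbrun, Galgal is earned (Rule 2).

Yes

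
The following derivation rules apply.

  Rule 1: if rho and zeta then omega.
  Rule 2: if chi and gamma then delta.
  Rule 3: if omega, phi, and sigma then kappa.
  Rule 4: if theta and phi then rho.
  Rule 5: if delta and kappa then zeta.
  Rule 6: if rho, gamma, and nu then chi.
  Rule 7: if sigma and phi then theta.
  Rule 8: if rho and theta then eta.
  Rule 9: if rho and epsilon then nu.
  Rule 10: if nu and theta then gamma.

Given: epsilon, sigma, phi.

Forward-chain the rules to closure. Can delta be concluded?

Yes

sigma and phi hold, so theta follows (Rule 7).
From theta and phi, Rule 4 gives rho.
rho and epsilon hold, so nu follows (Rule 9).
nu and theta hold, so gamma follows (Rule 10).
From rho, gamma, and nu, Rule 6 gives chi.
chi and gamma hold, so delta follows (Rule 2).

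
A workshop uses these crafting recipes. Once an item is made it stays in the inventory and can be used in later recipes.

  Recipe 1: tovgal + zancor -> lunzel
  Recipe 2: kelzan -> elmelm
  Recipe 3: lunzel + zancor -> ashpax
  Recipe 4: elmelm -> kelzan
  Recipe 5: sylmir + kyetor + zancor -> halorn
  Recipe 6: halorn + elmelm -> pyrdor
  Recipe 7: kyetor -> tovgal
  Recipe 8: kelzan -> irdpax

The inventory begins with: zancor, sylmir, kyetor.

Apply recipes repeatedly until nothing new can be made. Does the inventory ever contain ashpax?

Using Recipe 7, kyetor makes tovgal.
tovgal + zancor -> lunzel (Recipe 1).
lunzel + zancor -> ashpax (Recipe 3).

Yes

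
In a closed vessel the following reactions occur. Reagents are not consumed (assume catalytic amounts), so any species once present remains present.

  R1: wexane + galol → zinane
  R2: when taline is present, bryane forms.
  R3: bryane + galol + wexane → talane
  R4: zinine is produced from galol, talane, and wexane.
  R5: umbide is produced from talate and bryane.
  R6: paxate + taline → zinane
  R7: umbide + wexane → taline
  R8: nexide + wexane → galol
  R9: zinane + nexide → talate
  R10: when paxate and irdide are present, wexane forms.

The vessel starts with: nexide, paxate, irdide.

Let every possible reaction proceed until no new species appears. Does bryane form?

bryane would need taline (R2), but taline never forms.

No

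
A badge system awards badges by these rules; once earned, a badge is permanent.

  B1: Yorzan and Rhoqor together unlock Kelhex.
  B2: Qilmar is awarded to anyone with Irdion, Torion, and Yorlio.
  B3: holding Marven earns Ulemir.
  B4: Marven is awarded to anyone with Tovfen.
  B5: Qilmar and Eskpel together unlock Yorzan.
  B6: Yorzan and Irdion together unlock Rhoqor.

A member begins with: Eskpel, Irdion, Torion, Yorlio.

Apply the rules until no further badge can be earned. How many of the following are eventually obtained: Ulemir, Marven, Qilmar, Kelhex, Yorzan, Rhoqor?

4

With Irdion, Torion, and Yorlio, Qilmar is earned (B2).
With Qilmar and Eskpel, Yorzan is earned (B5).
With Yorzan and Irdion, Rhoqor is earned (B6).
With Yorzan and Rhoqor, Kelhex is earned (B1).
Ulemir would need Marven (B3), but Marven is never earned.
Marven would need Tovfen (B4), but Tovfen is never earned.
Qilmar: reached.
Kelhex: reached.
Yorzan: reached.
Rhoqor: reached.
Reached: Qilmar, Kelhex, Yorzan, and Rhoqor — 4 of the 6.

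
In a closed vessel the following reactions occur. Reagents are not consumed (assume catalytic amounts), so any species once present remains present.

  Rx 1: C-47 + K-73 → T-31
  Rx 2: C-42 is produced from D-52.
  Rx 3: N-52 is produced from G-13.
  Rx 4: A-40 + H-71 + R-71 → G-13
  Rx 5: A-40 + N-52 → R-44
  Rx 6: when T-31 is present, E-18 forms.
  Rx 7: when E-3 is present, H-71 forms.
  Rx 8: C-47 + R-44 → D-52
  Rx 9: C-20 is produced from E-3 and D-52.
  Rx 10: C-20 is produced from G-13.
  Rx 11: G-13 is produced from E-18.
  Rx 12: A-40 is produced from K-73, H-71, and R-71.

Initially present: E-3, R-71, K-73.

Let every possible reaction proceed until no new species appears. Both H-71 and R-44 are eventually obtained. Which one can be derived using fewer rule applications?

H-71: E-3 present → H-71 forms (Rx 7). [1 rule application]
R-44: E-3 present → H-71 forms (Rx 7). K-73, H-71, and R-71 present → A-40 forms (Rx 12). A-40, H-71, and R-71 present → G-13 forms (Rx 4). G-13 present → N-52 forms (Rx 3). A-40 and N-52 present → R-44 forms (Rx 5). [5 rule applications]
H-71 needs fewer.

H-71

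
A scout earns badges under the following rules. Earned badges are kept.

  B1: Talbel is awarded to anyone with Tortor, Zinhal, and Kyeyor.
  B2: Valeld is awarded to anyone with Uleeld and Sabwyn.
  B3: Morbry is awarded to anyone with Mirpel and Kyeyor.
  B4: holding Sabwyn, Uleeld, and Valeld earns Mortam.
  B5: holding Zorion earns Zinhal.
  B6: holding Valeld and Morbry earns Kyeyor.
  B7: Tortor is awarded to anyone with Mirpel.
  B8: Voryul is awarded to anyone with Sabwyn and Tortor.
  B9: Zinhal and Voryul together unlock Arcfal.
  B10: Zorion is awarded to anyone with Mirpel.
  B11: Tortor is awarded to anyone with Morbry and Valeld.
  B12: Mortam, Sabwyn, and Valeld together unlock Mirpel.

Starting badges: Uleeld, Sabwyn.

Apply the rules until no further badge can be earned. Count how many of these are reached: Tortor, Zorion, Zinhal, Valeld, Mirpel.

5

With Uleeld and Sabwyn, Valeld is earned (B2).
With Sabwyn, Uleeld, and Valeld, Mortam is earned (B4).
With Mortam, Sabwyn, and Valeld, Mirpel is earned (B12).
With Mirpel, Zorion is earned (B10).
With Mirpel, Tortor is earned (B7).
With Zorion, Zinhal is earned (B5).
Tortor: reached.
Zorion: reached.
Zinhal: reached.
Valeld: reached.
Mirpel: reached.
All 5 are reached.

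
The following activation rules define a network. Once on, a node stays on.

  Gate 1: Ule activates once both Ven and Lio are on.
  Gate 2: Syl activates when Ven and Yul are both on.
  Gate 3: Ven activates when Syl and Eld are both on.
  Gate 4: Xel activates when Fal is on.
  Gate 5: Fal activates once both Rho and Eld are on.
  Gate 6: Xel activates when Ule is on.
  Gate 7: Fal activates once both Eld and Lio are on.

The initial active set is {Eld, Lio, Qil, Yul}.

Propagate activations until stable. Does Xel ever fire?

Gate 7: Eld and Lio on → Fal on.
Fal is on, so Xel activates (Gate 4).

Yes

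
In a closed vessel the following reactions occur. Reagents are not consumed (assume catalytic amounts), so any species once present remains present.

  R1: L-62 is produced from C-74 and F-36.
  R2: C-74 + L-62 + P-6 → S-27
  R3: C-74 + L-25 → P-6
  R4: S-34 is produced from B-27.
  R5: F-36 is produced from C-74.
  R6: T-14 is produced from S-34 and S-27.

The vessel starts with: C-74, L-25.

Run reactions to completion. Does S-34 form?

No

S-34 would need B-27 (R4), but B-27 never forms.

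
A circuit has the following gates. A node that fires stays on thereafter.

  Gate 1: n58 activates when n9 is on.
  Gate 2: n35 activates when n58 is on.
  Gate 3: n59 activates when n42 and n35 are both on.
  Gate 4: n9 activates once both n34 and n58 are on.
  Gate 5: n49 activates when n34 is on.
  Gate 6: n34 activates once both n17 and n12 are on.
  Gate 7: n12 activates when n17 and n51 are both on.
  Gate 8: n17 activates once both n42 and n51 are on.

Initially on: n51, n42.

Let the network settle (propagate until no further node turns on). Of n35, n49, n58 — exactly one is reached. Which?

n49

Gate 8: n42 and n51 on → n17 on.
n17 and n51 are on, so n12 activates (Gate 7).
Gate 6: n17 and n12 on → n34 on.
n34 is on, so n49 activates (Gate 5).
n35 would need n58 (Gate 2), but n58 never turns on. n58 would need n9 (Gate 1), but n9 never turns on.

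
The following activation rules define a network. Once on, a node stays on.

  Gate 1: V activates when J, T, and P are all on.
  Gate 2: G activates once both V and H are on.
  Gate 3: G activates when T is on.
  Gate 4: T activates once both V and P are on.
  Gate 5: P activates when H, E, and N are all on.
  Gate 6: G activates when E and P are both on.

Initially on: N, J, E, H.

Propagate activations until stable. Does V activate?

V would need J, T, and P (Gate 1), but T never turns on.

No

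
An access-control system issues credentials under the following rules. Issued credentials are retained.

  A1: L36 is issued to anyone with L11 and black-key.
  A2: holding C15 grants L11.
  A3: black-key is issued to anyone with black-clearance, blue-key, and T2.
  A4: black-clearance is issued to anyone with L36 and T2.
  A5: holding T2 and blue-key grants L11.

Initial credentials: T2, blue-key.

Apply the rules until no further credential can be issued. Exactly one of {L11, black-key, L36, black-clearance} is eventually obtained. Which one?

Holding T2 and blue-key grants L11 (A5).
L36 would need L11 and black-key (A1), but black-key is never granted. black-key would need black-clearance, blue-key, and T2 (A3), but black-clearance is never granted. black-clearance would need L36 and T2 (A4), but L36 is never granted.

L11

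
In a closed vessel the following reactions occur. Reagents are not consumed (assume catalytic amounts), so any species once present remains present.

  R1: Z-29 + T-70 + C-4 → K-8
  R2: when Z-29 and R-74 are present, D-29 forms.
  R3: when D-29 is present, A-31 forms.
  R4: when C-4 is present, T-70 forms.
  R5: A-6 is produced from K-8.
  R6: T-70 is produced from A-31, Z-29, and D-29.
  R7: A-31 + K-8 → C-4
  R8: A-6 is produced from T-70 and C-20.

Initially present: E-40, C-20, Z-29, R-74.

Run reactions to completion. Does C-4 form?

No

C-4 would need A-31 and K-8 (R7), but K-8 never forms.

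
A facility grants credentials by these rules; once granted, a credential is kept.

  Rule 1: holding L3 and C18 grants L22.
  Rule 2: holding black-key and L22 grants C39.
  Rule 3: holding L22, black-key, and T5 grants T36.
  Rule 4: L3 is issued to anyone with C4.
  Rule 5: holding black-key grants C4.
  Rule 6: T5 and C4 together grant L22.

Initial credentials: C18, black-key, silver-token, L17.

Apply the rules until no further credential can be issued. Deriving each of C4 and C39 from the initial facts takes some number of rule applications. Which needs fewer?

C4

C4: Holding black-key grants C4 (Rule 5). [1 rule application]
C39: Holding black-key grants C4 (Rule 5). Holding C4 grants L3 (Rule 4). Holding L3 and C18 grants L22 (Rule 1). Holding black-key and L22 grants C39 (Rule 2). [4 rule applications]
C4 needs fewer.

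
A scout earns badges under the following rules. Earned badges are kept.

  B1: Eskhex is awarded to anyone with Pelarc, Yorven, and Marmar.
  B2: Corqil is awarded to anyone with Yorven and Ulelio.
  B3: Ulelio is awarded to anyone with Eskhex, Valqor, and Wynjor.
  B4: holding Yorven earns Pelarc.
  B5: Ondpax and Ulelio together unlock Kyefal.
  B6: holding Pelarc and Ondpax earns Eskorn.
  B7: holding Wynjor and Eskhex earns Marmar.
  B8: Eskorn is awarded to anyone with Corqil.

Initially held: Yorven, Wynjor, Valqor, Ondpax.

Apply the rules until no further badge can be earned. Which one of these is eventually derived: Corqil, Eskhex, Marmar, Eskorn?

Eskorn

With Yorven, Pelarc is earned (B4).
With Pelarc and Ondpax, Eskorn is earned (B6).
Corqil would need Yorven and Ulelio (B2), but Ulelio is never earned. Eskhex would need Pelarc, Yorven, and Marmar (B1), but Marmar is never earned. Marmar would need Wynjor and Eskhex (B7), but Eskhex is never earned.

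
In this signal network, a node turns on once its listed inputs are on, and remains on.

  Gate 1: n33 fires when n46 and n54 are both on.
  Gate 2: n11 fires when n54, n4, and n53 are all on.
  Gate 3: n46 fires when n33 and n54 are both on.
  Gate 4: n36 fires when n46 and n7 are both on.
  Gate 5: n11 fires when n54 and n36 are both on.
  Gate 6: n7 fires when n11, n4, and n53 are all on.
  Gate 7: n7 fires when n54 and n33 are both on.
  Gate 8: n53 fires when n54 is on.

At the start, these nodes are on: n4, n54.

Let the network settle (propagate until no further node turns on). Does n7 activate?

n54 is on, so n53 fires (Gate 8).
n54, n4, and n53 are on, so n11 fires (Gate 2).
n11, n4, and n53 are on, so n7 fires (Gate 6).

Yes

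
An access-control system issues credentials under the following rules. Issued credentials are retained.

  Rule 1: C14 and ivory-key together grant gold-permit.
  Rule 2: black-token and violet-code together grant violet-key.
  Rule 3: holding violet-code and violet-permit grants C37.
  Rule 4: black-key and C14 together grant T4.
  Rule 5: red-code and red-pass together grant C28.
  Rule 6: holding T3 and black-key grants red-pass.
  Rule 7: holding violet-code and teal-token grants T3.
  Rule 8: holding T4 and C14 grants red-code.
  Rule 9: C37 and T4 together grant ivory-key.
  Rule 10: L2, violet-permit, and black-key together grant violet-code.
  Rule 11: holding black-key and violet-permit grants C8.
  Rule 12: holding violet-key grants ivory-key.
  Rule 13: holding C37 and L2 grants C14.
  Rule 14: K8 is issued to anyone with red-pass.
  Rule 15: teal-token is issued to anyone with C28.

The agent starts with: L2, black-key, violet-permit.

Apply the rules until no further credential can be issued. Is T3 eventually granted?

T3 would need violet-code and teal-token (Rule 7), but teal-token is never granted.

No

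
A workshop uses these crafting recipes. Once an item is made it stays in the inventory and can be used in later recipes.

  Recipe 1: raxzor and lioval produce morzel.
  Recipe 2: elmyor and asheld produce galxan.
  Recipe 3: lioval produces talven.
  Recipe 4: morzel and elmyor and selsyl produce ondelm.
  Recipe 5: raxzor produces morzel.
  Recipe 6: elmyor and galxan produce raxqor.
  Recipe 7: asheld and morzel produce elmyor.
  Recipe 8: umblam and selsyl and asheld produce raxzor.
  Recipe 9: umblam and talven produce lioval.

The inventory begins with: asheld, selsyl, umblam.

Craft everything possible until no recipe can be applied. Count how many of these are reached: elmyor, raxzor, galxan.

Using Recipe 8, umblam, selsyl, and asheld make raxzor.
Using Recipe 5, raxzor makes morzel.
asheld and morzel → elmyor (Recipe 7).
elmyor and asheld → galxan (Recipe 2).
elmyor: reached.
raxzor: reached.
galxan: reached.
All 3 are reached.

3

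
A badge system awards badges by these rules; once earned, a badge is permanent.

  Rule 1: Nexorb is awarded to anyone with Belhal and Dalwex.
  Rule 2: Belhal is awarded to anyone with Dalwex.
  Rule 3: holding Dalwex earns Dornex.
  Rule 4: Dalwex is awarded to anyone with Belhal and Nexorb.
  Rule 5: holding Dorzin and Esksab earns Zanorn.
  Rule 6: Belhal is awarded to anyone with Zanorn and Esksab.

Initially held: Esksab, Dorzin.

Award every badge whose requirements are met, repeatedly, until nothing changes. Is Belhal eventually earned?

With Dorzin and Esksab, Zanorn is earned (Rule 5).
With Zanorn and Esksab, Belhal is earned (Rule 6).

Yes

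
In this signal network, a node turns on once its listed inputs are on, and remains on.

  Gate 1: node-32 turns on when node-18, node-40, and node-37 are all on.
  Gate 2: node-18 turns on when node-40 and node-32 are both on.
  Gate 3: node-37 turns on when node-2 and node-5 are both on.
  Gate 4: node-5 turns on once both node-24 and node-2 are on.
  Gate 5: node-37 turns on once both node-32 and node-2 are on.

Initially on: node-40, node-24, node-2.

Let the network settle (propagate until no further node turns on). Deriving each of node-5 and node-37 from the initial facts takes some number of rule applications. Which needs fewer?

node-5

node-5: Gate 4: node-24 and node-2 on → node-5 on. [1 rule application]
node-37: Gate 4: node-24 and node-2 on → node-5 on. Gate 3: node-2 and node-5 on → node-37 on. [2 rule applications]
node-5 needs fewer.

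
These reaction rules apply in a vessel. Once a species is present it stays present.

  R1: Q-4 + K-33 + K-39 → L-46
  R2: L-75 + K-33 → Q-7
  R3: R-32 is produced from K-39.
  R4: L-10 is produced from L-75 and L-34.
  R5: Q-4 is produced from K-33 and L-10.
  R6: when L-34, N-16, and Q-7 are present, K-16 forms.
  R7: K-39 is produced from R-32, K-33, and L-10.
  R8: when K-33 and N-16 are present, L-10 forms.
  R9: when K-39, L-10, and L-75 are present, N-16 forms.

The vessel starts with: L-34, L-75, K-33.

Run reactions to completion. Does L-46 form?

No

L-46 would need Q-4, K-33, and K-39 (R1), but K-39 never forms.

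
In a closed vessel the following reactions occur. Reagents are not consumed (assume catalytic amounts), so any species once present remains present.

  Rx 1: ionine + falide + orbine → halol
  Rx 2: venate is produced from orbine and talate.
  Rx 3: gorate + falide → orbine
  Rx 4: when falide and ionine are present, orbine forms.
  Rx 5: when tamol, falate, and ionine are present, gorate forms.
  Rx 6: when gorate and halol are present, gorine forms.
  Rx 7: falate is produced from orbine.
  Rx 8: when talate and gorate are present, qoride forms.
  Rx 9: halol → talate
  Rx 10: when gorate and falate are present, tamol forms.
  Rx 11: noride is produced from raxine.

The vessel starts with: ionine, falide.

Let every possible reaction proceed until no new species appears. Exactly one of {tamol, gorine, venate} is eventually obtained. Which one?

falide and ionine present → orbine forms (Rx 4).
ionine, falide, and orbine present → halol forms (Rx 1).
halol present → talate forms (Rx 9).
orbine and talate present → venate forms (Rx 2).
gorine would need gorate and halol (Rx 6), but gorate never forms. tamol would need gorate and falate (Rx 10), but gorate never forms.

venate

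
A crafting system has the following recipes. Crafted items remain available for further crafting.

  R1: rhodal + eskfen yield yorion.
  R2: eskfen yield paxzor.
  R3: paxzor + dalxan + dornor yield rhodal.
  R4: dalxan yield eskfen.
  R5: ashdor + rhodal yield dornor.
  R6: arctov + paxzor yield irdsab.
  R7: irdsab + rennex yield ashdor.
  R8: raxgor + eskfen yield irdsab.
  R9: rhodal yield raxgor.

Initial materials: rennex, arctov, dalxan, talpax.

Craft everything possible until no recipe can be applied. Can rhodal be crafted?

rhodal would need paxzor, dalxan, and dornor (R3), but dornor is never obtained.

No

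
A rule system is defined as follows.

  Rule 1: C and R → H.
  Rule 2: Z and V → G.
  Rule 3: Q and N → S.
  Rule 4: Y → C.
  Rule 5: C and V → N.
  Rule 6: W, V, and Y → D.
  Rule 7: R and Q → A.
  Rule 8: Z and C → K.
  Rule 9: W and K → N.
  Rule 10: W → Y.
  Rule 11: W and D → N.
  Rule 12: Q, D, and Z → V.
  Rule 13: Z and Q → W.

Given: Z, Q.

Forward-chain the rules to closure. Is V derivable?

No

V would need Q, D, and Z (Rule 12), but D is never established.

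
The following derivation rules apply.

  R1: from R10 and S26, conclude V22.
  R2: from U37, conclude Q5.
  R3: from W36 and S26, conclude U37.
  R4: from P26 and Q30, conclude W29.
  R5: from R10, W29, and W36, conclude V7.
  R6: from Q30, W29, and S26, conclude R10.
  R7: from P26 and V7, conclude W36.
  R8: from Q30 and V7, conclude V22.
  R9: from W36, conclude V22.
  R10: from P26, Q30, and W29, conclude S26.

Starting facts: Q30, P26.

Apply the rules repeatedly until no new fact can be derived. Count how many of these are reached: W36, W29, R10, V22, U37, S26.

P26 and Q30 hold, so W29 follows (R4).
From P26, Q30, and W29, R10 gives S26.
From Q30, W29, and S26, R6 gives R10.
From R10 and S26, R1 gives V22.
W36 would need P26 and V7 (R7), but V7 is never established.
W29: reached.
R10: reached.
V22: reached.
U37 would need W36 and S26 (R3), but W36 is never established.
S26: reached.
Reached: W29, R10, V22, and S26 — 4 of the 6.

4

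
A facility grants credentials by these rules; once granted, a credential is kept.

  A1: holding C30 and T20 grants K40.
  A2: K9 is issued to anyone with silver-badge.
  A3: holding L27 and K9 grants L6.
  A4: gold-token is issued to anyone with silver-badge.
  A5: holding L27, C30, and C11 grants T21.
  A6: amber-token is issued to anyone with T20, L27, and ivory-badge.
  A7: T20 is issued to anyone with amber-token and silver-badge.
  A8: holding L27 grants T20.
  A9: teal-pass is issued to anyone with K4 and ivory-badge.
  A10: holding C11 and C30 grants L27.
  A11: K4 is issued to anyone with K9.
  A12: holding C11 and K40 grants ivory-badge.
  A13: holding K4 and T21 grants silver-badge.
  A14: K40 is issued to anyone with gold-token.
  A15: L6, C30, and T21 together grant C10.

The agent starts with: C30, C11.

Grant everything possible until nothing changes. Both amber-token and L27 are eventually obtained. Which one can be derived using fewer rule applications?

L27

L27: Holding C11 and C30 grants L27 (A10). [1 rule application]
amber-token: Holding C11 and C30 grants L27 (A10). Holding L27 grants T20 (A8). Holding C30 and T20 grants K40 (A1). Holding C11 and K40 grants ivory-badge (A12). Holding T20, L27, and ivory-badge grants amber-token (A6). [5 rule applications]
L27 needs fewer.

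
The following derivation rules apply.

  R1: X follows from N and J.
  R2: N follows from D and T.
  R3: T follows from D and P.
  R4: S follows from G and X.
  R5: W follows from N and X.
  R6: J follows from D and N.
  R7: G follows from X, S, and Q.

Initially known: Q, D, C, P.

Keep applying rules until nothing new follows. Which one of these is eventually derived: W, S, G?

D and P hold, so T follows (R3).
From D and T, R2 gives N.
D and N hold, so J follows (R6).
N and J hold, so X follows (R1).
N and X hold, so W follows (R5).
G would need X, S, and Q (R7), but S is never established. S would need G and X (R4), but G is never established.

W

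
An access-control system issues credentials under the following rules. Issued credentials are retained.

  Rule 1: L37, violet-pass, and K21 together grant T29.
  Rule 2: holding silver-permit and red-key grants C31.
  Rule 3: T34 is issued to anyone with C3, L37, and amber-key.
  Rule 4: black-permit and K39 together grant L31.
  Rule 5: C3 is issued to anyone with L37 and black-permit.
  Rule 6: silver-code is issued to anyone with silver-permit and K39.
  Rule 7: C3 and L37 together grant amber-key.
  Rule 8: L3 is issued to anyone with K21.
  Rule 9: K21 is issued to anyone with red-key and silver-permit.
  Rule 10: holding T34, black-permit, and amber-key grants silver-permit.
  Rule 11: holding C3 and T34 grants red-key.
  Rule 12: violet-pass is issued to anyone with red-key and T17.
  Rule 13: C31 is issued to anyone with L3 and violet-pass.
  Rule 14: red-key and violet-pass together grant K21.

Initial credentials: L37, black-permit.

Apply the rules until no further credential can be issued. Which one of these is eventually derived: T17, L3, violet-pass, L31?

Holding L37 and black-permit grants C3 (Rule 5).
Holding C3 and L37 grants amber-key (Rule 7).
Holding C3, L37, and amber-key grants T34 (Rule 3).
Holding T34, black-permit, and amber-key grants silver-permit (Rule 10).
Holding C3 and T34 grants red-key (Rule 11).
Holding red-key and silver-permit grants K21 (Rule 9).
Holding K21 grants L3 (Rule 8).
No rule produces T17, and it is not given. L31 would need black-permit and K39 (Rule 4), but K39 is never granted. violet-pass would need red-key and T17 (Rule 12), but T17 is never granted.

L3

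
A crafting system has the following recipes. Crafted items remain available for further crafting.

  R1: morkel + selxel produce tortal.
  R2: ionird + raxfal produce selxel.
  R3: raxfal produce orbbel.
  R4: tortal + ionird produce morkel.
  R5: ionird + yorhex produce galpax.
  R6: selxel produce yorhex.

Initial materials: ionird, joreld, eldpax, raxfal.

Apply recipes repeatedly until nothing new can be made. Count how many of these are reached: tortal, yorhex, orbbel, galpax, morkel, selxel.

Using R3, raxfal makes orbbel.
Using R2, ionird and raxfal make selxel.
Using R6, selxel makes yorhex.
Using R5, ionird and yorhex make galpax.
tortal would need morkel and selxel (R1), but morkel is never obtained.
yorhex: reached.
orbbel: reached.
galpax: reached.
morkel would need tortal and ionird (R4), but tortal is never obtained.
selxel: reached.
Reached: yorhex, orbbel, galpax, and selxel — 4 of the 6.

4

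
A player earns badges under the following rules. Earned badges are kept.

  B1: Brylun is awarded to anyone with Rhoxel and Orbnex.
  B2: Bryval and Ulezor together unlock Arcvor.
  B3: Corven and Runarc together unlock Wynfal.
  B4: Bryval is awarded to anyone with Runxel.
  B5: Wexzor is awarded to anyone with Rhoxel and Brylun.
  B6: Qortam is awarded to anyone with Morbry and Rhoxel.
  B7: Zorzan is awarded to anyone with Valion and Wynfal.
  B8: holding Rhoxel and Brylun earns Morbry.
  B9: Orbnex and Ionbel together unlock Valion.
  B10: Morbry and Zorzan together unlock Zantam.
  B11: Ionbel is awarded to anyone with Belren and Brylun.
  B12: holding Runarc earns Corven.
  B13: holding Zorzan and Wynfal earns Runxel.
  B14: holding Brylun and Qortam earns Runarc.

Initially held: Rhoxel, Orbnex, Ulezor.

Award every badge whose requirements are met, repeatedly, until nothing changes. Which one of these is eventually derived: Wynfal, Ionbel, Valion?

With Rhoxel and Orbnex, Brylun is earned (B1).
With Rhoxel and Brylun, Morbry is earned (B8).
With Morbry and Rhoxel, Qortam is earned (B6).
With Brylun and Qortam, Runarc is earned (B14).
With Runarc, Corven is earned (B12).
With Corven and Runarc, Wynfal is earned (B3).
Valion would need Orbnex and Ionbel (B9), but Ionbel is never earned. Ionbel would need Belren and Brylun (B11), but Belren is never earned.

Wynfal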